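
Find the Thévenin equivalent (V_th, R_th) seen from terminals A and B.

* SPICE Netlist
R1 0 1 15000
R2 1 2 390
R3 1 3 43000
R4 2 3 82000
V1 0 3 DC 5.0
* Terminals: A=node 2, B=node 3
Step 1 — V_th is the open-circuit voltage V_A - V_B (nothing connected across the terminals).
Nodal analysis, taking node 3 as the 0 V reference.
Source V1 fixes V_0 = 5 V.
KCL at each unknown node (sum of currents leaving = 0; resistances in Ω):
  Node 1: (V_1 - 5)/15000 + (V_1 - V_2)/390 + (V_1 - 0)/43000 = 0
  Node 2: (V_2 - V_1)/390 + (V_2 - 0)/82000 = 0
Collecting terms (coefficients in siemens):
  0.002654·V_1 - 0.002564·V_2 = 0.0003333
  0.002576·V_2 - 0.002564·V_1 = 0
Determinant D = (0.002654)(0.002576) - (-0.002564)(-0.002564) = 0.0000002629
V_1 = [(0.0003333)(0.002576) - (-0.002564)(0)]/D = 3.266 V
V_2 = [(0.002654)(0) - (0.0003333)(-0.002564)]/D = 3.251 V
V_th = V_2 - V_3 = 3.251 - 0 = 3.251 V
Step 2 — R_th: zero the source — replace V1 by a short circuit (node 3 merges into node 0) — and find the resistance seen between A (node 2) and B (node 0).
Reduce the network between node 2 (A) and node 0 (B) by series/parallel combination:
  Rp1 = R1 ‖ R3 (parallel, both between nodes 0 and 1) = 1/(1/15000 + 1/43000) = 11120 Ω
  Rs1 = R2 + Rp1 (series, joined only at node 1) = 390 + 11120 = 11510 Ω
  Rp2 = R4 ‖ Rs1 (parallel, both between nodes 0 and 2) = 1/(1/82000 + 1/11510) = 10090 Ω
R_th = 10.09 kΩ

Final answer: V_th = 3.251 V, R_th = 10.09 kΩ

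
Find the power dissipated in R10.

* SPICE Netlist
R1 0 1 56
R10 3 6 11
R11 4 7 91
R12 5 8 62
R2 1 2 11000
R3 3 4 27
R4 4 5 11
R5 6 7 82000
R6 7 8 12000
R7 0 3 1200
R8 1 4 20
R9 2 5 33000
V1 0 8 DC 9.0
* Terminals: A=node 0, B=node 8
Nodal analysis, taking node 8 as the 0 V reference.
Source V1 fixes V_0 = 9 V.
KCL at each unknown node (sum of currents leaving = 0; resistances in Ω):
  Node 1: (V_1 - 9)/56 + (V_1 - V_2)/11000 + (V_1 - V_4)/20 = 0
  Node 2: (V_2 - V_1)/11000 + (V_2 - V_5)/33000 = 0
  Node 3: (V_3 - V_4)/27 + (V_3 - 9)/1200 + (V_3 - V_6)/11 = 0
  Node 4: (V_4 - V_3)/27 + (V_4 - V_5)/11 + (V_4 - V_1)/20 + (V_4 - V_7)/91 = 0
  Node 5: (V_5 - V_4)/11 + (V_5 - V_2)/33000 + (V_5 - 0)/62 = 0
  Node 6: (V_6 - V_7)/82000 + (V_6 - V_3)/11 = 0
  Node 7: (V_7 - V_6)/82000 + (V_7 - 0)/12000 + (V_7 - V_4)/91 = 0
Collecting terms (coefficients in siemens):
  0.06795·V_1 - 0.00009091·V_2 - 0.05·V_4 = 0.1607
  0.0001212·V_2 - 0.00009091·V_1 - 0.0000303·V_5 = 0
  0.1288·V_3 - 0.03704·V_4 - 0.09091·V_6 = 0.0075
  0.1889·V_4 - 0.05·V_1 - 0.03704·V_3 - 0.09091·V_5 - 0.01099·V_7 = 0
  0.1071·V_5 - 0.0000303·V_2 - 0.09091·V_4 = 0
  0.09092·V_6 - 0.09091·V_3 - 0.0000122·V_7 = 0
  0.01108·V_7 - 0.01099·V_4 - 0.0000122·V_6 = 0
Solving these 7 simultaneous equations (Gaussian elimination) gives:
  V_1 = 5.707 V, V_2 = 5.242 V, V_3 = 4.63 V, V_4 = 4.531 V
  V_5 = 3.849 V, V_6 = 4.63 V, V_7 = 4.497 V
I_R10 = (V_3 - V_6)/R10 = (4.63 - 4.63)/11 = 0.000001613 A
P_R10 = I_R10² × R10 = (0.000001613)² × 11 = 0.0000000000286 W

Final answer: 2.86e-11 W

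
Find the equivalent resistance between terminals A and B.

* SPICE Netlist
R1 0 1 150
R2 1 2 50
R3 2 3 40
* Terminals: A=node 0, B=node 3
Reduce the network between node 0 (A) and node 3 (B) by series/parallel combination:
  Rs1 = R1 + R2 (series, joined only at node 1) = 150 + 50 = 200 Ω
  Rs2 = R3 + Rs1 (series, joined only at node 2) = 40 + 200 = 240 Ω
R_eq = 240 Ω

Final answer: 240 Ω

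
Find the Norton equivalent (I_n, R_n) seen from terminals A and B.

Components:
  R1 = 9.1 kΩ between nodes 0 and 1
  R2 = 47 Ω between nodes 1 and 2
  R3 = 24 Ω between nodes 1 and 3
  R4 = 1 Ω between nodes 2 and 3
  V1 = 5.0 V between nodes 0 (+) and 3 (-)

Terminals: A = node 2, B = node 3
Find the Thévenin equivalent first; then I_n = V_th/R_th and R_n = R_th.
Step 1 — V_th is the open-circuit voltage V_A - V_B (nothing connected across the terminals).
Nodal analysis, taking node 3 as the 0 V reference.
Source V1 fixes V_0 = 5 V.
KCL at each unknown node (sum of currents leaving = 0; resistances in Ω):
  Node 1: (V_1 - 5)/9100 + (V_1 - V_2)/47 + (V_1 - 0)/24 = 0
  Node 2: (V_2 - V_1)/47 + (V_2 - 0)/1 = 0
Collecting terms (coefficients in siemens):
  0.06305·V_1 - 0.02128·V_2 = 0.0005495
  1.021·V_2 - 0.02128·V_1 = 0
Determinant D = (0.06305)(1.021) - (-0.02128)(-0.02128) = 0.06394
V_1 = [(0.0005495)(1.021) - (-0.02128)(0)]/D = 0.008776 V
V_2 = [(0.06305)(0) - (0.0005495)(-0.02128)]/D = 0.0001828 V
V_th = V_2 - V_3 = 0.0001828 - 0 = 0.0001828 V
Step 2 — R_th: zero the source — replace V1 by a short circuit (node 3 merges into node 0) — and find the resistance seen between A (node 2) and B (node 0).
Reduce the network between node 2 (A) and node 0 (B) by series/parallel combination:
  Rp1 = R1 ‖ R3 (parallel, both between nodes 0 and 1) = 1/(1/9100 + 1/24) = 23.94 Ω
  Rs1 = R2 + Rp1 (series, joined only at node 1) = 47 + 23.94 = 70.94 Ω
  Rp2 = R4 ‖ Rs1 (parallel, both between nodes 0 and 2) = 1/(1/1 + 1/70.94) = 0.9861 Ω
R_th = 0.9861 Ω
I_n = V_th/R_th = 0.0001828/0.9861 = 0.0001854 A, and R_n = R_th = 0.9861 Ω

Final answer: I_n = 0.0001854 A, R_n = 0.9861 Ω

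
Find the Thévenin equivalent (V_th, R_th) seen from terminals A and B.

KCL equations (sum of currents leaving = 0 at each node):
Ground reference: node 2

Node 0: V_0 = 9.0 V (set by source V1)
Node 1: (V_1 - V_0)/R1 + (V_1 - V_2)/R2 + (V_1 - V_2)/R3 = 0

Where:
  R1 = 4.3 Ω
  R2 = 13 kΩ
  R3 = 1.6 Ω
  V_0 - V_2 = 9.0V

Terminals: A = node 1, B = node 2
Step 1 — V_th is the open-circuit voltage V_A - V_B (nothing connected across the terminals).
Nodal analysis, taking node 2 as the 0 V reference.
Source V1 fixes V_0 = 9 V.
KCL at each unknown node (sum of currents leaving = 0; resistances in Ω):
  Node 1: (V_1 - 9)/4.3 + (V_1 - 0)/13000 + (V_1 - 0)/1.6 = 0
Collecting terms: 0.8576 × V_1 = 2.093  =>  V_1 = 2.44 V
V_th = V_1 - V_2 = 2.44 - 0 = 2.44 V
Step 2 — R_th: zero the source — replace V1 by a short circuit (node 2 merges into node 0) — and find the resistance seen between A (node 1) and B (node 0).
Reduce the network between node 1 (A) and node 0 (B) by series/parallel combination:
  Rp1 = R1 ‖ R2 ‖ R3 (parallel, all between nodes 0 and 1) = 1/(1/4.3 + 1/13000 + 1/1.6) = 1.166 Ω
R_th = 1.166 Ω

Final answer: V_th = 2.44 V, R_th = 1.166 Ω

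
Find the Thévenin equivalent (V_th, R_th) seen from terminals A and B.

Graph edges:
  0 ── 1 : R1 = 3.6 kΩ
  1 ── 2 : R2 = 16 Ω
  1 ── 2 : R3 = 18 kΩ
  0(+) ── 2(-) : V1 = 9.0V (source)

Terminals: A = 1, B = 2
Step 1 — V_th is the open-circuit voltage V_A - V_B (nothing connected across the terminals).
Nodal analysis, taking node 2 as the 0 V reference.
Source V1 fixes V_0 = 9 V.
KCL at each unknown node (sum of currents leaving = 0; resistances in Ω):
  Node 1: (V_1 - 9)/3600 + (V_1 - 0)/16 + (V_1 - 0)/18000 = 0
Collecting terms: 0.06283 × V_1 = 0.0025  =>  V_1 = 0.03979 V
V_th = V_1 - V_2 = 0.03979 - 0 = 0.03979 V
Step 2 — R_th: zero the source — replace V1 by a short circuit (node 2 merges into node 0) — and find the resistance seen between A (node 1) and B (node 0).
Reduce the network between node 1 (A) and node 0 (B) by series/parallel combination:
  Rp1 = R1 ‖ R2 ‖ R3 (parallel, all between nodes 0 and 1) = 1/(1/3600 + 1/16 + 1/18000) = 15.92 Ω
R_th = 15.92 Ω

Final answer: V_th = 0.03979 V, R_th = 15.92 Ω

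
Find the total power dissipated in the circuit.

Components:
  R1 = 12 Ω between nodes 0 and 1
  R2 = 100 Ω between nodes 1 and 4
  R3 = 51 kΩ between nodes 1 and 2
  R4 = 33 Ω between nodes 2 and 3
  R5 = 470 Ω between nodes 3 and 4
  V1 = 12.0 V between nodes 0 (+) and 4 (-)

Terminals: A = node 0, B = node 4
Nodal analysis, taking node 4 as the 0 V reference.
Source V1 fixes V_0 = 12 V.
KCL at each unknown node (sum of currents leaving = 0; resistances in Ω):
  Node 1: (V_1 - 12)/12 + (V_1 - 0)/100 + (V_1 - V_2)/51000 = 0
  Node 2: (V_2 - V_1)/51000 + (V_2 - V_3)/33 = 0
  Node 3: (V_3 - V_2)/33 + (V_3 - 0)/470 = 0
Collecting terms (coefficients in siemens):
  0.09335·V_1 - 0.00001961·V_2 = 1
  0.03032·V_2 - 0.00001961·V_1 - 0.0303·V_3 = 0
  0.03243·V_3 - 0.0303·V_2 = 0
Solving these 3 simultaneous equations (Gaussian elimination) gives:
  V_1 = 10.71 V, V_2 = 0.1046 V, V_3 = 0.09775 V
Power in each resistor, P = (ΔV)²/R:
  P_R1 = (12 - 10.71)²/12 = 0.1382 W
  P_R2 = (10.71 - 0)²/100 = 1.147 W
  P_R3 = (10.71 - 0.1046)²/51000 = 0.002206 W
  P_R4 = (0.1046 - 0.09775)²/33 = 0.000001428 W
  P_R5 = (0.09775 - 0)²/470 = 0.00002033 W
P_total = P_R1 + P_R2 + P_R3 + P_R4 + P_R5 = 1.288 W

Final answer: 1.288 W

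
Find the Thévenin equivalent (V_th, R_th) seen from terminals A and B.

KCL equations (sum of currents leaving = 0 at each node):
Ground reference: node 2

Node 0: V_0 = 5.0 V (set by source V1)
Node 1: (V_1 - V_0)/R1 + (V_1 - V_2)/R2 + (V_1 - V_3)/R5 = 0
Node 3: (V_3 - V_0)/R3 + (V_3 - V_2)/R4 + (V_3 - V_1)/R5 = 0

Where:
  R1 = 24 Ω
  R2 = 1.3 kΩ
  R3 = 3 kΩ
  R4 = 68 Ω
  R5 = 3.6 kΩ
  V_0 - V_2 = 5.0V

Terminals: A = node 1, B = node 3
Step 1 — V_th is the open-circuit voltage V_A - V_B (nothing connected across the terminals).
Nodal analysis, taking node 2 as the 0 V reference.
Source V1 fixes V_0 = 5 V.
KCL at each unknown node (sum of currents leaving = 0; resistances in Ω):
  Node 1: (V_1 - 5)/24 + (V_1 - 0)/1300 + (V_1 - V_3)/3600 = 0
  Node 3: (V_3 - 5)/3000 + (V_3 - 0)/68 + (V_3 - V_1)/3600 = 0
Collecting terms (coefficients in siemens):
  0.04271·V_1 - 0.0002778·V_3 = 0.2083
  0.01532·V_3 - 0.0002778·V_1 = 0.001667
Determinant D = (0.04271)(0.01532) - (-0.0002778)(-0.0002778) = 0.0006542
V_1 = [(0.2083)(0.01532) - (-0.0002778)(0.001667)]/D = 4.879 V
V_3 = [(0.04271)(0.001667) - (0.2083)(-0.0002778)]/D = 0.1973 V
V_th = V_1 - V_3 = 4.879 - 0.1973 = 4.681 V
Step 2 — R_th: zero the source — replace V1 by a short circuit (node 2 merges into node 0) — and find the resistance seen between A (node 1) and B (node 3).
Reduce the network between node 1 (A) and node 3 (B) by series/parallel combination:
  Rp1 = R1 ‖ R2 (parallel, both between nodes 0 and 1) = 1/(1/24 + 1/1300) = 23.56 Ω
  Rp2 = R3 ‖ R4 (parallel, both between nodes 0 and 3) = 1/(1/3000 + 1/68) = 66.49 Ω
  Rs1 = Rp1 + Rp2 (series, joined only at node 0) = 23.56 + 66.49 = 90.06 Ω
  Rp3 = R5 ‖ Rs1 (parallel, both between nodes 1 and 3) = 1/(1/3600 + 1/90.06) = 87.86 Ω
R_th = 87.86 Ω

Final answer: V_th = 4.681 V, R_th = 87.86 Ω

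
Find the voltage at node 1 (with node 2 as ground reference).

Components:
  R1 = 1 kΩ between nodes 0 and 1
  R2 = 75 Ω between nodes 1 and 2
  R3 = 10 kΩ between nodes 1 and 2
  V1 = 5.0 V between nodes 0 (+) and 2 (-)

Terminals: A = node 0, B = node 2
Nodal analysis, taking node 2 as the 0 V reference.
Source V1 fixes V_0 = 5 V.
KCL at each unknown node (sum of currents leaving = 0; resistances in Ω):
  Node 1: (V_1 - 5)/1000 + (V_1 - 0)/75 + (V_1 - 0)/10000 = 0
Collecting terms: 0.01443 × V_1 = 0.005  =>  V_1 = 0.3464 V
The requested potential is V_1 = 0.3464 V.

Final answer: V_1 = 0.3464 V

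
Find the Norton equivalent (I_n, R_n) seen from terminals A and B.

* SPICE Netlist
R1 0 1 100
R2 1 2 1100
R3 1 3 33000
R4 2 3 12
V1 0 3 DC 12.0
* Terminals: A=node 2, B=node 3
Find the Thévenin equivalent first; then I_n = V_th/R_th and R_n = R_th.
Step 1 — V_th is the open-circuit voltage V_A - V_B (nothing connected across the terminals).
Nodal analysis, taking node 3 as the 0 V reference.
Source V1 fixes V_0 = 12 V.
KCL at each unknown node (sum of currents leaving = 0; resistances in Ω):
  Node 1: (V_1 - 12)/100 + (V_1 - V_2)/1100 + (V_1 - 0)/33000 = 0
  Node 2: (V_2 - V_1)/1100 + (V_2 - 0)/12 = 0
Collecting terms (coefficients in siemens):
  0.01094·V_1 - 0.0009091·V_2 = 0.12
  0.08424·V_2 - 0.0009091·V_1 = 0
Determinant D = (0.01094)(0.08424) - (-0.0009091)(-0.0009091) = 0.0009207
V_1 = [(0.12)(0.08424) - (-0.0009091)(0)]/D = 10.98 V
V_2 = [(0.01094)(0) - (0.12)(-0.0009091)]/D = 0.1185 V
V_th = V_2 - V_3 = 0.1185 - 0 = 0.1185 V
Step 2 — R_th: zero the source — replace V1 by a short circuit (node 3 merges into node 0) — and find the resistance seen between A (node 2) and B (node 0).
Reduce the network between node 2 (A) and node 0 (B) by series/parallel combination:
  Rp1 = R1 ‖ R3 (parallel, both between nodes 0 and 1) = 1/(1/100 + 1/33000) = 99.7 Ω
  Rs1 = R2 + Rp1 (series, joined only at node 1) = 1100 + 99.7 = 1200 Ω
  Rp2 = R4 ‖ Rs1 (parallel, both between nodes 0 and 2) = 1/(1/12 + 1/1200) = 11.88 Ω
R_th = 11.88 Ω
I_n = V_th/R_th = 0.1185/11.88 = 0.009972 A, and R_n = R_th = 11.88 Ω

Final answer: I_n = 0.009972 A, R_n = 11.88 Ω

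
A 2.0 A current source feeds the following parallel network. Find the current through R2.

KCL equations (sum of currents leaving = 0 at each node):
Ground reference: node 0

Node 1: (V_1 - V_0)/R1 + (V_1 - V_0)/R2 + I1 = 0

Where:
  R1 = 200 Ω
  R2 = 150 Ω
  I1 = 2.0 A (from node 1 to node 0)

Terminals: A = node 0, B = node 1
All resistors sit directly between nodes 0 and 1, so they are in parallel and share one voltage V; the full source current 2 A splits among them.
1/R_par = 1/200 + 1/150 = 0.01167 S  =>  R_par = 85.71 Ω
V = I × R_par = 2 × 85.71 = 171.4 V
I_R2 = V/R2 = 171.4/150 = 1.143 A

Final answer: 1.143 A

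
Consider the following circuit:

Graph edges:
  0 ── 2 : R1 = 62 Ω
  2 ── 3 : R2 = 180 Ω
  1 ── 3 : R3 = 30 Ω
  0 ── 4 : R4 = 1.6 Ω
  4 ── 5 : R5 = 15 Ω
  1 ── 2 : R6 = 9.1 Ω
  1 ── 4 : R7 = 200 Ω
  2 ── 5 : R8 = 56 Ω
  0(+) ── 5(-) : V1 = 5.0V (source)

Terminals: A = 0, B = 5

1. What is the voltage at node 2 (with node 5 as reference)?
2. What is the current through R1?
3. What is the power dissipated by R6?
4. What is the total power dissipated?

Nodal analysis, taking node 5 as the 0 V reference.
Source V1 fixes V_0 = 5 V.
KCL at each unknown node (sum of currents leaving = 0; resistances in Ω):
  Node 1: (V_1 - V_3)/30 + (V_1 - V_2)/9.1 + (V_1 - V_4)/200 = 0
  Node 2: (V_2 - 5)/62 + (V_2 - V_3)/180 + (V_2 - V_1)/9.1 + (V_2 - 0)/56 = 0
  Node 3: (V_3 - V_2)/180 + (V_3 - V_1)/30 = 0
  Node 4: (V_4 - 5)/1.6 + (V_4 - 0)/15 + (V_4 - V_1)/200 = 0
Collecting terms (coefficients in siemens):
  0.1482·V_1 - 0.1099·V_2 - 0.03333·V_3 - 0.005·V_4 = 0
  0.1494·V_2 - 0.1099·V_1 - 0.005556·V_3 = 0.08065
  0.03889·V_3 - 0.03333·V_1 - 0.005556·V_2 = 0
  0.6967·V_4 - 0.005·V_1 = 3.125
Solving these 4 simultaneous equations (Gaussian elimination) gives:
  V_1 = 2.714 V, V_2 = 2.636 V, V_3 = 2.703 V, V_4 = 4.505 V
Part 1:
  Read off the nodal solution: V_2 = 2.636 V
Part 2:
  I_R1 = (V_0 - V_2)/R1 = (5 - 2.636)/62 = 0.03812 A
  Magnitude: I_R1 = 0.03812 A
Part 3:
  I_R6 = (V_1 - V_2)/R6 = (2.714 - 2.636)/9.1 = 0.008582 A
  P_R6 = I_R6² × R6 = (0.008582)² × 9.1 = 0.0006702 W
Part 4:
  Power in each resistor, P = (ΔV)²/R:
    P_R1 = (5 - 2.636)²/62 = 0.09011 W
    P_R2 = (2.636 - 2.703)²/180 = 0.00002489 W
    P_R3 = (2.714 - 2.703)²/30 = 0.000004149 W
    P_R4 = (5 - 4.505)²/1.6 = 0.1531 W
    P_R5 = (4.505 - 0)²/15 = 1.353 W
    P_R6 = (2.714 - 2.636)²/9.1 = 0.0006702 W
    P_R7 = (2.714 - 4.505)²/200 = 0.01603 W
    P_R8 = (2.636 - 0)²/56 = 0.1241 W
  P_total = P_R1 + P_R2 + P_R3 + P_R4 + P_R5 + P_R6 + P_R7 + P_R8 = 1.737 W

Final answers:
1. V_2 = 2.636 V
2. I_R1 = 0.03812 A
3. P_R6 = 0.0006702 W
4. P_total = 1.737 W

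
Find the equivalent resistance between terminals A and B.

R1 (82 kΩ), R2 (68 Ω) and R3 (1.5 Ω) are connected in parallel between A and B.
Reduce the network between node 0 (A) and node 1 (B) by series/parallel combination:
  Rp1 = R1 ‖ R2 ‖ R3 (parallel, all between nodes 0 and 1) = 1/(1/82000 + 1/68 + 1/1.5) = 1.468 Ω
R_eq = 1.468 Ω

Final answer: 1.468 Ω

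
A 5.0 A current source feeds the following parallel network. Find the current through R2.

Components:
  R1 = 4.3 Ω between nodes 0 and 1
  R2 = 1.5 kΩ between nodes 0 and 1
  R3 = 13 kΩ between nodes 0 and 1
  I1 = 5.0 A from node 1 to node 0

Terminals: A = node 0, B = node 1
All resistors sit directly between nodes 0 and 1, so they are in parallel and share one voltage V; the full source current 5 A splits among them.
1/R_par = 1/4.3 + 1/1500 + 1/13000 = 0.2333 S  =>  R_par = 4.286 Ω
V = I × R_par = 5 × 4.286 = 21.43 V
I_R2 = V/R2 = 21.43/1500 = 0.01429 A

Final answer: 0.01429 A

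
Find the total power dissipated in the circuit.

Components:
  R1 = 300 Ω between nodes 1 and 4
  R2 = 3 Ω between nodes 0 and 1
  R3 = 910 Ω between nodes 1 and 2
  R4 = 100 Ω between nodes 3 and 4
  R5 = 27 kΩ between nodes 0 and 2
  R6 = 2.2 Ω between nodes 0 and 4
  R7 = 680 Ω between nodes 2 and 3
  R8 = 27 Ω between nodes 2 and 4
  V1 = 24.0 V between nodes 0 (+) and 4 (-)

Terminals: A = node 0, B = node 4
Nodal analysis, taking node 4 as the 0 V reference.
Source V1 fixes V_0 = 24 V.
KCL at each unknown node (sum of currents leaving = 0; resistances in Ω):
  Node 1: (V_1 - 0)/300 + (V_1 - 24)/3 + (V_1 - V_2)/910 = 0
  Node 2: (V_2 - V_1)/910 + (V_2 - 24)/27000 + (V_2 - V_3)/680 + (V_2 - 0)/27 = 0
  Node 3: (V_3 - 0)/100 + (V_3 - V_2)/680 = 0
Collecting terms (coefficients in siemens):
  0.3378·V_1 - 0.001099·V_2 = 8
  0.03964·V_2 - 0.001099·V_1 - 0.001471·V_3 = 0.0008889
  0.01147·V_3 - 0.001471·V_2 = 0
Solving these 3 simultaneous equations (Gaussian elimination) gives:
  V_1 = 23.69 V, V_2 = 0.6823 V, V_3 = 0.08747 V
Power in each resistor, P = (ΔV)²/R:
  P_R1 = (23.69 - 0)²/300 = 1.87 W
  P_R2 = (24 - 23.69)²/3 = 0.0326 W
  P_R3 = (23.69 - 0.6823)²/910 = 0.5816 W
  P_R4 = (0.08747 - 0)²/100 = 0.00007651 W
  P_R5 = (24 - 0.6823)²/27000 = 0.02014 W
  P_R6 = (24 - 0)²/2.2 = 261.8 W
  P_R7 = (0.6823 - 0.08747)²/680 = 0.0005203 W
  P_R8 = (0.6823 - 0)²/27 = 0.01724 W
P_total = P_R1 + P_R2 + P_R3 + P_R4 + P_R5 + P_R6 + P_R7 + P_R8 = 264.3 W

Final answer: 264.3 W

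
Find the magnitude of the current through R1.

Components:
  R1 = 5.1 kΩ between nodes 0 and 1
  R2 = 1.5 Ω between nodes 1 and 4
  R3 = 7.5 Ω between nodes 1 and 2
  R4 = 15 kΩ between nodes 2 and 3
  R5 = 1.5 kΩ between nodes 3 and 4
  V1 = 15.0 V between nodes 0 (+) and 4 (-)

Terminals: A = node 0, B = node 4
Nodal analysis, taking node 4 as the 0 V reference.
Source V1 fixes V_0 = 15 V.
KCL at each unknown node (sum of currents leaving = 0; resistances in Ω):
  Node 1: (V_1 - 15)/5100 + (V_1 - 0)/1.5 + (V_1 - V_2)/7.5 = 0
  Node 2: (V_2 - V_1)/7.5 + (V_2 - V_3)/15000 = 0
  Node 3: (V_3 - V_2)/15000 + (V_3 - 0)/1500 = 0
Collecting terms (coefficients in siemens):
  0.8002·V_1 - 0.1333·V_2 = 0.002941
  0.1334·V_2 - 0.1333·V_1 - 0.00006667·V_3 = 0
  0.0007333·V_3 - 0.00006667·V_2 = 0
Solving these 3 simultaneous equations (Gaussian elimination) gives:
  V_1 = 0.00441 V, V_2 = 0.004408 V, V_3 = 0.0004007 V
I_R1 = (V_0 - V_1)/R1 = (15 - 0.00441)/5100 = 0.00294 A
|I_R1| = 0.00294 A

Final answer: |I_R1| = 0.00294 A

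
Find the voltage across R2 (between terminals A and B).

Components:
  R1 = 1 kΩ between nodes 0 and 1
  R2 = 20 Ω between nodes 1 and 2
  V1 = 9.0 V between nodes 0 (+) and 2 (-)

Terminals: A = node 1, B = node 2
R1 and R2 are in series across V1 (node 0 → node 1 → node 2), and the output A–B is taken across R2, so this is a voltage divider.
Series current: I = V1/(R1 + R2) = 9/(1000 + 20) = 9/1020 = 0.008824 A
V_R2 = I × R2 = V1 × R2/(R1 + R2) = 9 × 20/1020 = 0.1765 V

Final answer: 0.1765 V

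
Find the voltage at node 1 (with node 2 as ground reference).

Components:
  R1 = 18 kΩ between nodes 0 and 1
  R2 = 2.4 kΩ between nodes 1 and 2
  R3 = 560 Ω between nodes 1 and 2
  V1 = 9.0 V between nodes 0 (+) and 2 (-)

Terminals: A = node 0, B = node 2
Nodal analysis, taking node 2 as the 0 V reference.
Source V1 fixes V_0 = 9 V.
KCL at each unknown node (sum of currents leaving = 0; resistances in Ω):
  Node 1: (V_1 - 9)/18000 + (V_1 - 0)/2400 + (V_1 - 0)/560 = 0
Collecting terms: 0.002258 × V_1 = 0.0005  =>  V_1 = 0.2214 V
The requested potential is V_1 = 0.2214 V.

Final answer: V_1 = 0.2214 V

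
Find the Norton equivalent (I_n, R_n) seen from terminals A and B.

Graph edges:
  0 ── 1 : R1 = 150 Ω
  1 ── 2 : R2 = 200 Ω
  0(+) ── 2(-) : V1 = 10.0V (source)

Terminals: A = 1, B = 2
Find the Thévenin equivalent first; then I_n = V_th/R_th and R_n = R_th.
Step 1 — V_th is the open-circuit voltage V_A - V_B (nothing connected across the terminals).
Nodal analysis, taking node 2 as the 0 V reference.
Source V1 fixes V_0 = 10 V.
KCL at each unknown node (sum of currents leaving = 0; resistances in Ω):
  Node 1: (V_1 - 10)/150 + (V_1 - 0)/200 = 0
Collecting terms: 0.01167 × V_1 = 0.06667  =>  V_1 = 5.714 V
V_th = V_1 - V_2 = 5.714 - 0 = 5.714 V
Step 2 — R_th: zero the source — replace V1 by a short circuit (node 2 merges into node 0) — and find the resistance seen between A (node 1) and B (node 0).
Reduce the network between node 1 (A) and node 0 (B) by series/parallel combination:
  Rp1 = R1 ‖ R2 (parallel, both between nodes 0 and 1) = 1/(1/150 + 1/200) = 85.71 Ω
R_th = 85.71 Ω
I_n = V_th/R_th = 5.714/85.71 = 0.06667 A, and R_n = R_th = 85.71 Ω

Final answer: I_n = 0.06667 A, R_n = 85.71 Ω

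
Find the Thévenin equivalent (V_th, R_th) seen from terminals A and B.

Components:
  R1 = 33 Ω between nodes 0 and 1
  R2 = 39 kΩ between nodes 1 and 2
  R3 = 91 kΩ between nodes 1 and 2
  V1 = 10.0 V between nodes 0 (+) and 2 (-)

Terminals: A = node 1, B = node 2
Step 1 — V_th is the open-circuit voltage V_A - V_B (nothing connected across the terminals).
Nodal analysis, taking node 2 as the 0 V reference.
Source V1 fixes V_0 = 10 V.
KCL at each unknown node (sum of currents leaving = 0; resistances in Ω):
  Node 1: (V_1 - 10)/33 + (V_1 - 0)/39000 + (V_1 - 0)/91000 = 0
Collecting terms: 0.03034 × V_1 = 0.303  =>  V_1 = 9.988 V
V_th = V_1 - V_2 = 9.988 - 0 = 9.988 V
Step 2 — R_th: zero the source — replace V1 by a short circuit (node 2 merges into node 0) — and find the resistance seen between A (node 1) and B (node 0).
Reduce the network between node 1 (A) and node 0 (B) by series/parallel combination:
  Rp1 = R1 ‖ R2 ‖ R3 (parallel, all between nodes 0 and 1) = 1/(1/33 + 1/39000 + 1/91000) = 32.96 Ω
R_th = 32.96 Ω

Final answer: V_th = 9.988 V, R_th = 32.96 Ω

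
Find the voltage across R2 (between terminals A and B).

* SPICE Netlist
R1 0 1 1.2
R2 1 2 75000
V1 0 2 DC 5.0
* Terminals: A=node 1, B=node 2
R1 and R2 are in series across V1 (node 0 → node 1 → node 2), and the output A–B is taken across R2, so this is a voltage divider.
Series current: I = V1/(R1 + R2) = 5/(1.2 + 75000) = 5/75000 = 0.00006667 A
V_R2 = I × R2 = V1 × R2/(R1 + R2) = 5 × 75000/75000 = 5 V

Final answer: 5 V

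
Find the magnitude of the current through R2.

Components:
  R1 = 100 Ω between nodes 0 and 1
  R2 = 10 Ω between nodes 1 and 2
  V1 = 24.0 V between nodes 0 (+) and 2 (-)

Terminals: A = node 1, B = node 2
Nodal analysis, taking node 2 as the 0 V reference.
Source V1 fixes V_0 = 24 V.
KCL at each unknown node (sum of currents leaving = 0; resistances in Ω):
  Node 1: (V_1 - 24)/100 + (V_1 - 0)/10 = 0
Collecting terms: 0.11 × V_1 = 0.24  =>  V_1 = 2.182 V
I_R2 = (V_1 - V_2)/R2 = (2.182 - 0)/10 = 0.2182 A
|I_R2| = 0.2182 A

Final answer: |I_R2| = 0.2182 A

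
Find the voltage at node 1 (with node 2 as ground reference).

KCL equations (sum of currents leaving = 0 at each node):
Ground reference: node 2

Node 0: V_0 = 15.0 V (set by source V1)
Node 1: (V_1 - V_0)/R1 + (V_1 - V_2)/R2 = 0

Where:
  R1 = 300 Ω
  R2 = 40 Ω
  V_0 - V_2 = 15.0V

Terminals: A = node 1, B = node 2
Nodal analysis, taking node 2 as the 0 V reference.
Source V1 fixes V_0 = 15 V.
KCL at each unknown node (sum of currents leaving = 0; resistances in Ω):
  Node 1: (V_1 - 15)/300 + (V_1 - 0)/40 = 0
Collecting terms: 0.02833 × V_1 = 0.05  =>  V_1 = 1.765 V
The requested potential is V_1 = 1.765 V.

Final answer: V_1 = 1.765 V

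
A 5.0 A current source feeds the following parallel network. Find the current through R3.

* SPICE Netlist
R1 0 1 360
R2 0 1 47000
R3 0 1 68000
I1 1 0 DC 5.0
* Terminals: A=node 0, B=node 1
All resistors sit directly between nodes 0 and 1, so they are in parallel and share one voltage V; the full source current 5 A splits among them.
1/R_par = 1/360 + 1/47000 + 1/68000 = 0.002814 S  =>  R_par = 355.4 Ω
V = I × R_par = 5 × 355.4 = 1777 V
I_R3 = V/R3 = 1777/68000 = 0.02613 A

Final answer: 0.02613 A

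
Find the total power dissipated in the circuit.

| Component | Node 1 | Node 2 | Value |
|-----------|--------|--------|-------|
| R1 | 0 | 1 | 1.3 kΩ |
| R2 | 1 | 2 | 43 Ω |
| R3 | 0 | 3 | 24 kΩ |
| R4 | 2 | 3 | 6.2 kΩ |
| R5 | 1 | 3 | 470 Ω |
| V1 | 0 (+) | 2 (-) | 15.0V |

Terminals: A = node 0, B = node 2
Nodal analysis, taking node 2 as the 0 V reference.
Source V1 fixes V_0 = 15 V.
KCL at each unknown node (sum of currents leaving = 0; resistances in Ω):
  Node 1: (V_1 - 15)/1300 + (V_1 - 0)/43 + (V_1 - V_3)/470 = 0
  Node 3: (V_3 - 15)/24000 + (V_3 - 0)/6200 + (V_3 - V_1)/470 = 0
Collecting terms (coefficients in siemens):
  0.02615·V_1 - 0.002128·V_3 = 0.01154
  0.002331·V_3 - 0.002128·V_1 = 0.000625
Determinant D = (0.02615)(0.002331) - (-0.002128)(-0.002128) = 0.00005642
V_1 = [(0.01154)(0.002331) - (-0.002128)(0.000625)]/D = 0.5002 V
V_3 = [(0.02615)(0.000625) - (0.01154)(-0.002128)]/D = 0.7248 V
Power in each resistor, P = (ΔV)²/R:
  P_R1 = (15 - 0.5002)²/1300 = 0.1617 W
  P_R2 = (0.5002 - 0)²/43 = 0.005818 W
  P_R3 = (15 - 0.7248)²/24000 = 0.008491 W
  P_R4 = (0 - 0.7248)²/6200 = 0.00008473 W
  P_R5 = (0.5002 - 0.7248)²/470 = 0.0001073 W
P_total = P_R1 + P_R2 + P_R3 + P_R4 + P_R5 = 0.1762 W

Final answer: 0.1762 W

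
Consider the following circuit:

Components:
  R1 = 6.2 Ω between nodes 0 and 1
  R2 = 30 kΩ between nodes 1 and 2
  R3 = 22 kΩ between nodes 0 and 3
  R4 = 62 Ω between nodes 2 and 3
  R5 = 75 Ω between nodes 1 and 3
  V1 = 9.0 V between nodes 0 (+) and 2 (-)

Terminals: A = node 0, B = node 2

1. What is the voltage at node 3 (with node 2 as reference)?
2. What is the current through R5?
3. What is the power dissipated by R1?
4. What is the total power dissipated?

Nodal analysis, taking node 2 as the 0 V reference.
Source V1 fixes V_0 = 9 V.
KCL at each unknown node (sum of currents leaving = 0; resistances in Ω):
  Node 1: (V_1 - 9)/6.2 + (V_1 - 0)/30000 + (V_1 - V_3)/75 = 0
  Node 3: (V_3 - 9)/22000 + (V_3 - 0)/62 + (V_3 - V_1)/75 = 0
Collecting terms (coefficients in siemens):
  0.1747·V_1 - 0.01333·V_3 = 1.452
  0.02951·V_3 - 0.01333·V_1 = 0.0004091
Determinant D = (0.1747)(0.02951) - (-0.01333)(-0.01333) = 0.004976
V_1 = [(1.452)(0.02951) - (-0.01333)(0.0004091)]/D = 8.609 V
V_3 = [(0.1747)(0.0004091) - (1.452)(-0.01333)]/D = 3.904 V
Part 1:
  Read off the nodal solution: V_3 = 3.904 V
Part 2:
  I_R5 = (V_1 - V_3)/R5 = (8.609 - 3.904)/75 = 0.06274 A
  Magnitude: I_R5 = 0.06274 A
Part 3:
  I_R1 = (V_0 - V_1)/R1 = (9 - 8.609)/6.2 = 0.06302 A
  P_R1 = I_R1² × R1 = (0.06302)² × 6.2 = 0.02463 W
Part 4:
  Power in each resistor, P = (ΔV)²/R:
    P_R1 = (9 - 8.609)²/6.2 = 0.02463 W
    P_R2 = (8.609 - 0)²/30000 = 0.002471 W
    P_R3 = (9 - 3.904)²/22000 = 0.00118 W
    P_R4 = (0 - 3.904)²/62 = 0.2458 W
    P_R5 = (8.609 - 3.904)²/75 = 0.2952 W
  P_total = P_R1 + P_R2 + P_R3 + P_R4 + P_R5 = 0.5693 W

Final answers:
1. V_3 = 3.904 V
2. I_R5 = 0.06274 A
3. P_R1 = 0.02463 W
4. P_total = 0.5693 W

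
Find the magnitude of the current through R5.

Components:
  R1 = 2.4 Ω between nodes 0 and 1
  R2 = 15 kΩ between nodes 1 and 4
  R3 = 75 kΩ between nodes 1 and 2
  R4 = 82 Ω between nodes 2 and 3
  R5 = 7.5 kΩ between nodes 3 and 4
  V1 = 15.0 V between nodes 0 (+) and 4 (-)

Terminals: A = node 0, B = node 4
Nodal analysis, taking node 4 as the 0 V reference.
Source V1 fixes V_0 = 15 V.
KCL at each unknown node (sum of currents leaving = 0; resistances in Ω):
  Node 1: (V_1 - 15)/2.4 + (V_1 - 0)/15000 + (V_1 - V_2)/75000 = 0
  Node 2: (V_2 - V_1)/75000 + (V_2 - V_3)/82 = 0
  Node 3: (V_3 - V_2)/82 + (V_3 - 0)/7500 = 0
Collecting terms (coefficients in siemens):
  0.4167·V_1 - 0.00001333·V_2 = 6.25
  0.01221·V_2 - 0.00001333·V_1 - 0.0122·V_3 = 0
  0.01233·V_3 - 0.0122·V_2 = 0
Solving these 3 simultaneous equations (Gaussian elimination) gives:
  V_1 = 15 V, V_2 = 1.377 V, V_3 = 1.362 V
I_R5 = (V_3 - V_4)/R5 = (1.362 - 0)/7500 = 0.0001816 A
|I_R5| = 0.0001816 A

Final answer: |I_R5| = 0.0001816 A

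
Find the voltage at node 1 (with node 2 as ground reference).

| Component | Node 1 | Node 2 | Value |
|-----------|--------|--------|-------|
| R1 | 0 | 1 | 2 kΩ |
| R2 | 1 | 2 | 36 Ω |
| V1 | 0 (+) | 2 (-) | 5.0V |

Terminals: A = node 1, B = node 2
Nodal analysis, taking node 2 as the 0 V reference.
Source V1 fixes V_0 = 5 V.
KCL at each unknown node (sum of currents leaving = 0; resistances in Ω):
  Node 1: (V_1 - 5)/2000 + (V_1 - 0)/36 = 0
Collecting terms: 0.02828 × V_1 = 0.0025  =>  V_1 = 0.08841 V
The requested potential is V_1 = 0.08841 V.

Final answer: V_1 = 0.08841 V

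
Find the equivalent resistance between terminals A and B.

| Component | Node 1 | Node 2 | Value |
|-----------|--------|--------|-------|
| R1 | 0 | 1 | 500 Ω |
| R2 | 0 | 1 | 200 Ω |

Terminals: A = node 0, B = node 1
Reduce the network between node 0 (A) and node 1 (B) by series/parallel combination:
  Rp1 = R1 ‖ R2 (parallel, both between nodes 0 and 1) = 1/(1/500 + 1/200) = 142.9 Ω
R_eq = 142.9 Ω

Final answer: 142.9 Ω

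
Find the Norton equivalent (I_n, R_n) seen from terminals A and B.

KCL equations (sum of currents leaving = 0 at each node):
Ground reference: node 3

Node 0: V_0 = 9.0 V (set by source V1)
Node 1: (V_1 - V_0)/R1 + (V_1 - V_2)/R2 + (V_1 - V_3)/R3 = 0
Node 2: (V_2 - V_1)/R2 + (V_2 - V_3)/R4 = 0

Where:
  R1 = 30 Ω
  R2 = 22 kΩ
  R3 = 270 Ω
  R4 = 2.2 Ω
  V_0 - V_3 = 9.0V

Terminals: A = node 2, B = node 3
Find the Thévenin equivalent first; then I_n = V_th/R_th and R_n = R_th.
Step 1 — V_th is the open-circuit voltage V_A - V_B (nothing connected across the terminals).
Nodal analysis, taking node 3 as the 0 V reference.
Source V1 fixes V_0 = 9 V.
KCL at each unknown node (sum of currents leaving = 0; resistances in Ω):
  Node 1: (V_1 - 9)/30 + (V_1 - V_2)/22000 + (V_1 - 0)/270 = 0
  Node 2: (V_2 - V_1)/22000 + (V_2 - 0)/2.2 = 0
Collecting terms (coefficients in siemens):
  0.03708·V_1 - 0.00004545·V_2 = 0.3
  0.4546·V_2 - 0.00004545·V_1 = 0
Determinant D = (0.03708)(0.4546) - (-0.00004545)(-0.00004545) = 0.01686
V_1 = [(0.3)(0.4546) - (-0.00004545)(0)]/D = 8.09 V
V_2 = [(0.03708)(0) - (0.3)(-0.00004545)]/D = 0.0008089 V
V_th = V_2 - V_3 = 0.0008089 - 0 = 0.0008089 V
Step 2 — R_th: zero the source — replace V1 by a short circuit (node 3 merges into node 0) — and find the resistance seen between A (node 2) and B (node 0).
Reduce the network between node 2 (A) and node 0 (B) by series/parallel combination:
  Rp1 = R1 ‖ R3 (parallel, both between nodes 0 and 1) = 1/(1/30 + 1/270) = 27 Ω
  Rs1 = R2 + Rp1 (series, joined only at node 1) = 22000 + 27 = 22030 Ω
  Rp2 = R4 ‖ Rs1 (parallel, both between nodes 0 and 2) = 1/(1/2.2 + 1/22030) = 2.2 Ω
R_th = 2.2 Ω
I_n = V_th/R_th = 0.0008089/2.2 = 0.0003677 A, and R_n = R_th = 2.2 Ω

Final answer: I_n = 0.0003677 A, R_n = 2.2 Ω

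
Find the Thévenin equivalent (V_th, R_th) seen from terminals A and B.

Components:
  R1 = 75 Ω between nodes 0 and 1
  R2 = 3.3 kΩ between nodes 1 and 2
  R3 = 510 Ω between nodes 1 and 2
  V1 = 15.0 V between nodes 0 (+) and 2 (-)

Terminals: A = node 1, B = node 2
Step 1 — V_th is the open-circuit voltage V_A - V_B (nothing connected across the terminals).
Nodal analysis, taking node 2 as the 0 V reference.
Source V1 fixes V_0 = 15 V.
KCL at each unknown node (sum of currents leaving = 0; resistances in Ω):
  Node 1: (V_1 - 15)/75 + (V_1 - 0)/3300 + (V_1 - 0)/510 = 0
Collecting terms: 0.0156 × V_1 = 0.2  =>  V_1 = 12.82 V
V_th = V_1 - V_2 = 12.82 - 0 = 12.82 V
Step 2 — R_th: zero the source — replace V1 by a short circuit (node 2 merges into node 0) — and find the resistance seen between A (node 1) and B (node 0).
Reduce the network between node 1 (A) and node 0 (B) by series/parallel combination:
  Rp1 = R1 ‖ R2 ‖ R3 (parallel, all between nodes 0 and 1) = 1/(1/75 + 1/3300 + 1/510) = 64.11 Ω
R_th = 64.11 Ω

Final answer: V_th = 12.82 V, R_th = 64.11 Ω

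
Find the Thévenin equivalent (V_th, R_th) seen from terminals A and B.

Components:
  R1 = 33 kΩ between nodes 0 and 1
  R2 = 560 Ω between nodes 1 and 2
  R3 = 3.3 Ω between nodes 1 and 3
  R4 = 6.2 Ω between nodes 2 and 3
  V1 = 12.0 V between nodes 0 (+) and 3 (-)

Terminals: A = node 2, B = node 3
Step 1 — V_th is the open-circuit voltage V_A - V_B (nothing connected across the terminals).
Nodal analysis, taking node 3 as the 0 V reference.
Source V1 fixes V_0 = 12 V.
KCL at each unknown node (sum of currents leaving = 0; resistances in Ω):
  Node 1: (V_1 - 12)/33000 + (V_1 - V_2)/560 + (V_1 - 0)/3.3 = 0
  Node 2: (V_2 - V_1)/560 + (V_2 - 0)/6.2 = 0
Collecting terms (coefficients in siemens):
  0.3048·V_1 - 0.001786·V_2 = 0.0003636
  0.1631·V_2 - 0.001786·V_1 = 0
Determinant D = (0.3048)(0.1631) - (-0.001786)(-0.001786) = 0.04971
V_1 = [(0.0003636)(0.1631) - (-0.001786)(0)]/D = 0.001193 V
V_2 = [(0.3048)(0) - (0.0003636)(-0.001786)]/D = 0.00001306 V
V_th = V_2 - V_3 = 0.00001306 - 0 = 0.00001306 V
Step 2 — R_th: zero the source — replace V1 by a short circuit (node 3 merges into node 0) — and find the resistance seen between A (node 2) and B (node 0).
Reduce the network between node 2 (A) and node 0 (B) by series/parallel combination:
  Rp1 = R1 ‖ R3 (parallel, both between nodes 0 and 1) = 1/(1/33000 + 1/3.3) = 3.3 Ω
  Rs1 = R2 + Rp1 (series, joined only at node 1) = 560 + 3.3 = 563.3 Ω
  Rp2 = R4 ‖ Rs1 (parallel, both between nodes 0 and 2) = 1/(1/6.2 + 1/563.3) = 6.133 Ω
R_th = 6.133 Ω

Final answer: V_th = 1.306e-05 V, R_th = 6.133 Ω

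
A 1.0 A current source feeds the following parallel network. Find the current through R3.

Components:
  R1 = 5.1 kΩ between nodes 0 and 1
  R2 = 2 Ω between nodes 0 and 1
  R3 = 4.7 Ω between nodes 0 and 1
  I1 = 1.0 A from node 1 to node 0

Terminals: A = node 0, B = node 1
All resistors sit directly between nodes 0 and 1, so they are in parallel and share one voltage V; the full source current 1 A splits among them.
1/R_par = 1/5100 + 1/2 + 1/4.7 = 0.713 S  =>  R_par = 1.403 Ω
V = I × R_par = 1 × 1.403 = 1.403 V
I_R3 = V/R3 = 1.403/4.7 = 0.2984 A

Final answer: 0.2984 A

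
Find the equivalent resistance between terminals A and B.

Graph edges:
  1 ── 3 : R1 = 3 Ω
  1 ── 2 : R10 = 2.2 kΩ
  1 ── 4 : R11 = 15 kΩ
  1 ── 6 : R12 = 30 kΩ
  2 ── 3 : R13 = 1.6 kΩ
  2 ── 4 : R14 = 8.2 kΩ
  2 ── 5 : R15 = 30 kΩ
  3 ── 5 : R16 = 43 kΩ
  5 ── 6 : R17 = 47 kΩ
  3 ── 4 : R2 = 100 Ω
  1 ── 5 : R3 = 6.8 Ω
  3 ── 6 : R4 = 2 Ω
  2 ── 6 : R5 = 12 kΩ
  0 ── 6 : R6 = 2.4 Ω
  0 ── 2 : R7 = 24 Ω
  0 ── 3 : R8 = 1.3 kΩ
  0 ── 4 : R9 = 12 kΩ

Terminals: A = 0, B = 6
The network is not a plain series/parallel combination. Inject a 1 A test current into terminal A (node 0) and return it from terminal B (node 6); then R_eq = V_A / (1 A).
Nodal analysis, taking node 6 as the 0 V reference.
Current source I_test pushes 1 A into node 0 and draws it out of node 6.
KCL at each unknown node (sum of currents leaving = 0; resistances in Ω):
  Node 0: (V_0 - 0)/2.4 + (V_0 - V_2)/24 + (V_0 - V_3)/1300 + (V_0 - V_4)/12000 - 1 = 0
  Node 1: (V_1 - V_3)/3 + (V_1 - V_5)/6.8 + (V_1 - V_2)/2200 + (V_1 - V_4)/15000 + (V_1 - 0)/30000 = 0
  Node 2: (V_2 - V_0)/24 + (V_2 - V_1)/2200 + (V_2 - 0)/12000 + (V_2 - V_3)/1600 + (V_2 - V_4)/8200 + (V_2 - V_5)/30000 = 0
  Node 3: (V_3 - V_0)/1300 + (V_3 - V_1)/3 + (V_3 - V_2)/1600 + (V_3 - V_4)/100 + (V_3 - 0)/2 + (V_3 - V_5)/43000 = 0
  Node 4: (V_4 - V_0)/12000 + (V_4 - V_1)/15000 + (V_4 - V_2)/8200 + (V_4 - V_3)/100 = 0
  Node 5: (V_5 - V_1)/6.8 + (V_5 - V_2)/30000 + (V_5 - V_3)/43000 + (V_5 - 0)/47000 = 0
Collecting terms (coefficients in siemens):
  0.4592·V_0 - 0.04167·V_2 - 0.0007692·V_3 - 0.00008333·V_4 = 1
  0.4809·V_1 - 0.0004545·V_2 - 0.3333·V_3 - 0.00006667·V_4 - 0.1471·V_5 = 0
  0.04298·V_2 - 0.04167·V_0 - 0.0004545·V_1 - 0.000625·V_3 - 0.000122·V_4 - 0.00003333·V_5 = 0
  0.8448·V_3 - 0.0007692·V_0 - 0.3333·V_1 - 0.000625·V_2 - 0.01·V_4 - 0.00002326·V_5 = 0
  0.01027·V_4 - 0.00008333·V_0 - 0.00006667·V_1 - 0.000122·V_2 - 0.01·V_3 = 0
  0.1471·V_5 - 0.1471·V_1 - 0.00003333·V_2 - 0.00002326·V_3 = 0
Solving these 6 simultaneous equations (Gaussian elimination) gives:
  V_0 = 2.388 V, V_1 = 0.0131 V, V_2 = 2.315 V, V_3 = 0.009725 V
  V_4 = 0.05641 V, V_5 = 0.01362 V
R_eq = V_0 / 1 A = 2.388 Ω

Final answer: 2.388 Ω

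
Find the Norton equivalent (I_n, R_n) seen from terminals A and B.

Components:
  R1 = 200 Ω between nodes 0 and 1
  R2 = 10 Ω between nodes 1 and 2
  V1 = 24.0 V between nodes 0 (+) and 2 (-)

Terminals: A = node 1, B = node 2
Find the Thévenin equivalent first; then I_n = V_th/R_th and R_n = R_th.
Step 1 — V_th is the open-circuit voltage V_A - V_B (nothing connected across the terminals).
Nodal analysis, taking node 2 as the 0 V reference.
Source V1 fixes V_0 = 24 V.
KCL at each unknown node (sum of currents leaving = 0; resistances in Ω):
  Node 1: (V_1 - 24)/200 + (V_1 - 0)/10 = 0
Collecting terms: 0.105 × V_1 = 0.12  =>  V_1 = 1.143 V
V_th = V_1 - V_2 = 1.143 - 0 = 1.143 V
Step 2 — R_th: zero the source — replace V1 by a short circuit (node 2 merges into node 0) — and find the resistance seen between A (node 1) and B (node 0).
Reduce the network between node 1 (A) and node 0 (B) by series/parallel combination:
  Rp1 = R1 ‖ R2 (parallel, both between nodes 0 and 1) = 1/(1/200 + 1/10) = 9.524 Ω
R_th = 9.524 Ω
I_n = V_th/R_th = 1.143/9.524 = 0.12 A, and R_n = R_th = 9.524 Ω

Final answer: I_n = 0.12 A, R_n = 9.524 Ω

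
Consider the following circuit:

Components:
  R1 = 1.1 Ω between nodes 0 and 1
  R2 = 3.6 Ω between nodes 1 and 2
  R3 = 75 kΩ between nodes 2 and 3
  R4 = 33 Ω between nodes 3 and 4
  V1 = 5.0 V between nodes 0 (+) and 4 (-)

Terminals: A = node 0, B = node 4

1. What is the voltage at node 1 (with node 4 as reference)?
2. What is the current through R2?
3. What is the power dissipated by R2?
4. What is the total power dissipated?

Nodal analysis, taking node 4 as the 0 V reference.
Source V1 fixes V_0 = 5 V.
KCL at each unknown node (sum of currents leaving = 0; resistances in Ω):
  Node 1: (V_1 - 5)/1.1 + (V_1 - V_2)/3.6 = 0
  Node 2: (V_2 - V_1)/3.6 + (V_2 - V_3)/75000 = 0
  Node 3: (V_3 - V_2)/75000 + (V_3 - 0)/33 = 0
Collecting terms (coefficients in siemens):
  1.187·V_1 - 0.2778·V_2 = 4.545
  0.2778·V_2 - 0.2778·V_1 - 0.00001333·V_3 = 0
  0.03032·V_3 - 0.00001333·V_2 = 0
Solving these 3 simultaneous equations (Gaussian elimination) gives:
  V_1 = 5 V, V_2 = 5 V, V_3 = 0.002199 V
Part 1:
  Read off the nodal solution: V_1 = 5 V
Part 2:
  I_R2 = (V_1 - V_2)/R2 = (5 - 5)/3.6 = 0.00006663 A
  Magnitude: I_R2 = 0.00006663 A
Part 3:
  I_R2 = (V_1 - V_2)/R2 = (5 - 5)/3.6 = 0.00006663 A
  P_R2 = I_R2² × R2 = (0.00006663)² × 3.6 = 0.00000001598 W
Part 4:
  Power in each resistor, P = (ΔV)²/R:
    P_R1 = (5 - 5)²/1.1 = 0.000000004884 W
    P_R2 = (5 - 5)²/3.6 = 0.00000001598 W
    P_R3 = (5 - 0.002199)²/75000 = 0.000333 W
    P_R4 = (0.002199 - 0)²/33 = 0.0000001465 W
  P_total = P_R1 + P_R2 + P_R3 + P_R4 = 0.0003332 W

Final answers:
1. V_1 = 5 V
2. I_R2 = 6.663e-05 A
3. P_R2 = 1.598e-08 W
4. P_total = 0.0003332 W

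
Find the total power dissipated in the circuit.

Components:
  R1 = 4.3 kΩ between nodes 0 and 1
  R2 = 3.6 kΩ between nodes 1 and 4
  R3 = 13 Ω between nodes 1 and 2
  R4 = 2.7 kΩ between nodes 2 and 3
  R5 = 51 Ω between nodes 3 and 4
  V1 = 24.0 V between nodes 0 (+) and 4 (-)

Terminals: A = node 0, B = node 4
Nodal analysis, taking node 4 as the 0 V reference.
Source V1 fixes V_0 = 24 V.
KCL at each unknown node (sum of currents leaving = 0; resistances in Ω):
  Node 1: (V_1 - 24)/4300 + (V_1 - 0)/3600 + (V_1 - V_2)/13 = 0
  Node 2: (V_2 - V_1)/13 + (V_2 - V_3)/2700 = 0
  Node 3: (V_3 - V_2)/2700 + (V_3 - 0)/51 = 0
Collecting terms (coefficients in siemens):
  0.07743·V_1 - 0.07692·V_2 = 0.005581
  0.07729·V_2 - 0.07692·V_1 - 0.0003704·V_3 = 0
  0.01998·V_3 - 0.0003704·V_2 = 0
Solving these 3 simultaneous equations (Gaussian elimination) gives:
  V_1 = 6.4 V, V_2 = 6.37 V, V_3 = 0.1181 V
Power in each resistor, P = (ΔV)²/R:
  P_R1 = (24 - 6.4)²/4300 = 0.07204 W
  P_R2 = (6.4 - 0)²/3600 = 0.01138 W
  P_R3 = (6.4 - 6.37)²/13 = 0.00006969 W
  P_R4 = (6.37 - 0.1181)²/2700 = 0.01447 W
  P_R5 = (0.1181 - 0)²/51 = 0.0002734 W
P_total = P_R1 + P_R2 + P_R3 + P_R4 + P_R5 = 0.09823 W

Final answer: 0.09823 W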